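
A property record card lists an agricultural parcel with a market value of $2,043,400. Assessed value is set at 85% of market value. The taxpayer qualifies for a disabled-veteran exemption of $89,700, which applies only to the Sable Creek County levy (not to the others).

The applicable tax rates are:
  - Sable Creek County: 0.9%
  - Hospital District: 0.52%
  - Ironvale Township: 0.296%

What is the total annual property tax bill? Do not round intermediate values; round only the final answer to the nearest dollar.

$28,998

Assessed value = $2,043,400 × 0.85 = $1,736,890
Sable Creek County: ($1,736,890 − $89,700) × 0.009 = $1,647,190 × 0.009 = $14,824.71
Hospital District: $1,736,890 × 0.0052 = $9,031.828
Ironvale Township: $1,736,890 × 0.00296 = $5,141.1944
Total = $28,997.7324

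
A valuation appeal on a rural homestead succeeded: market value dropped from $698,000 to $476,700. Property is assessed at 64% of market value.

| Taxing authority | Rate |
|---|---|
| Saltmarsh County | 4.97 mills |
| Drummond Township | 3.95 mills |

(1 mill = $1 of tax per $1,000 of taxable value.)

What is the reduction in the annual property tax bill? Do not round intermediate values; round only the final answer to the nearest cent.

Old assessed value = $698,000 × 0.64 = $446,720
New assessed value = $476,700 × 0.64 = $305,088
Combined rate = 0.00497 + 0.00395 = 0.00892
Old tax = $446,720 × 0.00892 = $3,984.7424
New tax = $305,088 × 0.00892 = $2,721.38496
Reduction = $3,984.7424 − $2,721.38496 = $1,263.35744

$1,263.36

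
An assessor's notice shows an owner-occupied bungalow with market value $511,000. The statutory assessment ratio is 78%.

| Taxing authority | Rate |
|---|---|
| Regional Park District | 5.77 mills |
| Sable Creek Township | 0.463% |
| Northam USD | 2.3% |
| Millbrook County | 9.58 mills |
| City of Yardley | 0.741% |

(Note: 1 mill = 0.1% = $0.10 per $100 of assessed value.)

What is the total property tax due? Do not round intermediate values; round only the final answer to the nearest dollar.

Assessed value = $511,000 × 0.78 = $398,580
Regional Park District: $398,580 × 0.00577 = $2,299.8066
Sable Creek Township: $398,580 × 0.00463 = $1,845.4254
Northam USD: $398,580 × 0.023 = $9,167.34
Millbrook County: $398,580 × 0.00958 = $3,818.3964
City of Yardley: $398,580 × 0.00741 = $2,953.4778
Total = $20,084.4462

$20,084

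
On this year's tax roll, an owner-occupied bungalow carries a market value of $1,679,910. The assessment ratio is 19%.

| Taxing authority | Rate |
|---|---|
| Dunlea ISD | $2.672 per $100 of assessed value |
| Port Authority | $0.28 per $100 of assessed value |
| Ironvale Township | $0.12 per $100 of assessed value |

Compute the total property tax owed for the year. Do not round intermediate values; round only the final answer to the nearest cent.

$9,805.30

Assessed value = $1,679,910 × 0.19 = $319,182.9
Dunlea ISD: $319,182.9 × 0.02672 = $8,528.567088
Port Authority: $319,182.9 × 0.0028 = $893.71212
Ironvale Township: $319,182.9 × 0.0012 = $383.01948
Total = $8,528.567088 + $893.71212 + $383.01948 = $9,805.298688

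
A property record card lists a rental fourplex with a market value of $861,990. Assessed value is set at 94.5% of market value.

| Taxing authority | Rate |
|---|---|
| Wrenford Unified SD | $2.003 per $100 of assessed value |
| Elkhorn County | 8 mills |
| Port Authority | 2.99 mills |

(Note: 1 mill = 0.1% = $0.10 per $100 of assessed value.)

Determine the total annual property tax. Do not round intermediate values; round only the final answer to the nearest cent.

Assessed value = $861,990 × 0.945 = $814,580.55
Wrenford Unified SD: $814,580.55 × 0.02003 = $16,316.0484165
Elkhorn County: $814,580.55 × 0.008 = $6,516.6444
Port Authority: $814,580.55 × 0.00299 = $2,435.5958445
Total = $25,268.288661

$25,268.29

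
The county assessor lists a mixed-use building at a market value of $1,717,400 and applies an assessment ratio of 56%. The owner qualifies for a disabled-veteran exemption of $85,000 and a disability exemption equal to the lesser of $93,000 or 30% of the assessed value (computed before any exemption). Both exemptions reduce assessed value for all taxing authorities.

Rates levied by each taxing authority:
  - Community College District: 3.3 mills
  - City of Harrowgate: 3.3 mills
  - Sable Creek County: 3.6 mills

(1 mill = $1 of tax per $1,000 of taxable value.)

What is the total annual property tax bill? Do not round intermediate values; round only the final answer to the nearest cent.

$7,994.19

Assessed value = $1,717,400 × 0.56 = $961,744
Disability exemption = min($93,000, 30% × $961,744) = min($93,000, $288,523.2) = $93,000 (dollar cap binds)
Taxable value = $961,744 − $85,000 − $93,000 = $783,744
Community College District: $783,744 × 0.0033 = $2,586.3552
City of Harrowgate: $783,744 × 0.0033 = $2,586.3552
Sable Creek County: $783,744 × 0.0036 = $2,821.4784
Total = $7,994.1888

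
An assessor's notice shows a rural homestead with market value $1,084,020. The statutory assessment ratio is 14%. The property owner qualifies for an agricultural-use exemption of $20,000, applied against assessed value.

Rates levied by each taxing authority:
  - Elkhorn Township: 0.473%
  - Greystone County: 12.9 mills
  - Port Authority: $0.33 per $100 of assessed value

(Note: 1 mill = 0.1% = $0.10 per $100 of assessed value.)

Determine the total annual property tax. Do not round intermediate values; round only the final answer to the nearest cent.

Assessed value = $1,084,020 × 0.14 = $151,762.8
Taxable value = $151,762.8 − $20,000 = $131,762.8
Elkhorn Township: $131,762.8 × 0.00473 = $623.238044
Greystone County: $131,762.8 × 0.0129 = $1,699.74012
Port Authority: $131,762.8 × 0.0033 = $434.81724
Total = $2,757.795404

$2,757.80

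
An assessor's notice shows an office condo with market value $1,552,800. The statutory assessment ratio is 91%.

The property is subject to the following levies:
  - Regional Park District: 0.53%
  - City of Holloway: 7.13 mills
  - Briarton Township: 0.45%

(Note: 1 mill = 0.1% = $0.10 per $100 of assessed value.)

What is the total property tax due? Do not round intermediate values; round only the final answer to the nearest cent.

$23,922.90

Assessed value = $1,552,800 × 0.91 = $1,413,048
Regional Park District: $1,413,048 × 0.0053 = $7,489.1544
City of Holloway: $1,413,048 × 0.00713 = $10,075.03224
Briarton Township: $1,413,048 × 0.0045 = $6,358.716
Total = $23,922.90264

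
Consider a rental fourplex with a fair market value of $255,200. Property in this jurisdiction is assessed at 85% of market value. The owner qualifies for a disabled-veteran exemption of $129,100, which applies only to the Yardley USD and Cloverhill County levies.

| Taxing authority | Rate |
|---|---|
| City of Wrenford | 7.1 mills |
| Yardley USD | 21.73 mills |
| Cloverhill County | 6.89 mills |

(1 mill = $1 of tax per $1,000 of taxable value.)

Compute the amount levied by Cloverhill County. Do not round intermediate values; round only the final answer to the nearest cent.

$605.08

Assessed value = $255,200 × 0.85 = $216,920
Cloverhill County taxable value = $216,920 − $129,100 = $87,820
Cloverhill County levy = $87,820 × 0.00689 = $605.0798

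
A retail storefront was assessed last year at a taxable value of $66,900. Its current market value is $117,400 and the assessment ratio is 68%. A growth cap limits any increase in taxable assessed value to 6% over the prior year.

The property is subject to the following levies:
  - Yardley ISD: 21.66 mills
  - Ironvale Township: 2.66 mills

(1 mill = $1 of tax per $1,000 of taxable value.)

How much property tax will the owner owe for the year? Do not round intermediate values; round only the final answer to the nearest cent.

$1,724.63

Uncapped assessed value = $117,400 × 0.68 = $79,832
Cap limit = $66,900 × 1.06 = $70,914
Taxable assessed value = min($79,832, $70,914) = $70,914 (cap binds)
Yardley ISD: $70,914 × 0.02166 = $1,535.99724
Ironvale Township: $70,914 × 0.00266 = $188.63124
Total = $1,724.62848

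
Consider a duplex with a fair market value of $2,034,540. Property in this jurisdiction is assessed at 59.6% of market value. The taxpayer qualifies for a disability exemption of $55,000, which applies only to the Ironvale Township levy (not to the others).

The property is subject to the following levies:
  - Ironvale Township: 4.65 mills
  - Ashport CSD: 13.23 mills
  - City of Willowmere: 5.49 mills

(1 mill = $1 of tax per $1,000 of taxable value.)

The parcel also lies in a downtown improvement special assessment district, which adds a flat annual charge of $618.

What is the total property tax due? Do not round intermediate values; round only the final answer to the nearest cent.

$28,700.38

Assessed value = $2,034,540 × 0.596 = $1,212,585.84
Ironvale Township: ($1,212,585.84 − $55,000) × 0.00465 = $1,157,585.84 × 0.00465 = $5,382.774156
Ashport CSD: $1,212,585.84 × 0.01323 = $16,042.5106632
City of Willowmere: $1,212,585.84 × 0.00549 = $6,657.0962616
Levies subtotal = $28,082.3810808
Total = $28,082.3810808 + $618 = $28,700.3810808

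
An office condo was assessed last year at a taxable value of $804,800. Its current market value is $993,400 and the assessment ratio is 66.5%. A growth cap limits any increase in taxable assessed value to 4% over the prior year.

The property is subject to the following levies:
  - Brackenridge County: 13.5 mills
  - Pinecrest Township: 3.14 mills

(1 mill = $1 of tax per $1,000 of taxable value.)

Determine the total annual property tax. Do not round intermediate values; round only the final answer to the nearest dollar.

Uncapped assessed value = $993,400 × 0.665 = $660,611
Cap limit = $804,800 × 1.04 = $836,992
Taxable assessed value = min($660,611, $836,992) = $660,611 (cap does not bind)
Brackenridge County: $660,611 × 0.0135 = $8,918.2485
Pinecrest Township: $660,611 × 0.00314 = $2,074.31854
Total = $10,992.56704

$10,993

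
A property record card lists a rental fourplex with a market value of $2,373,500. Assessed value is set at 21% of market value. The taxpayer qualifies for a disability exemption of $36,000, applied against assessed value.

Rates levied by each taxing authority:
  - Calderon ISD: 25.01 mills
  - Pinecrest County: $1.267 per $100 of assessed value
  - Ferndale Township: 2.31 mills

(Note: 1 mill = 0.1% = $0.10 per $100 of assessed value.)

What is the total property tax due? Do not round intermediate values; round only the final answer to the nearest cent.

$18,492.78

Assessed value = $2,373,500 × 0.21 = $498,435
Taxable value = $498,435 − $36,000 = $462,435
Calderon ISD: $462,435 × 0.02501 = $11,565.49935
Pinecrest County: $462,435 × 0.01267 = $5,859.05145
Ferndale Township: $462,435 × 0.00231 = $1,068.22485
Total = $18,492.77565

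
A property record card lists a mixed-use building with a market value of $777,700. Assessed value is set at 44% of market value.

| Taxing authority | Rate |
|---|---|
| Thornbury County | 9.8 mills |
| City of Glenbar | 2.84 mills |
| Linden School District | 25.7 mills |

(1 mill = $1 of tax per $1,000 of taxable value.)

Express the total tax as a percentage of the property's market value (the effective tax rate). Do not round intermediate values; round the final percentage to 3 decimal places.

Assessed value = $777,700 × 0.44 = $342,188
Thornbury County: $342,188 × 0.0098 = $3,353.4424
City of Glenbar: $342,188 × 0.00284 = $971.81392
Linden School District: $342,188 × 0.0257 = $8,794.2316
Total tax = $13,119.48792
Effective rate = $13,119.48792 ÷ $777,700 = 1.687% of market value

1.687%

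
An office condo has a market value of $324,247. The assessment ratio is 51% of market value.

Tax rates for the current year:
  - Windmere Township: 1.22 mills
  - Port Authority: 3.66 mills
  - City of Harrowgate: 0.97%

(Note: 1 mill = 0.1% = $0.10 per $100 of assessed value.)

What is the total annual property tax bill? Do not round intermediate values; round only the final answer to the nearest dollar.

$2,411

Assessed value = $324,247 × 0.51 = $165,365.97
Windmere Township: $165,365.97 × 0.00122 = $201.7464834
Port Authority: $165,365.97 × 0.00366 = $605.2394502
City of Harrowgate: $165,365.97 × 0.0097 = $1,604.049909
Total = $2,411.0358426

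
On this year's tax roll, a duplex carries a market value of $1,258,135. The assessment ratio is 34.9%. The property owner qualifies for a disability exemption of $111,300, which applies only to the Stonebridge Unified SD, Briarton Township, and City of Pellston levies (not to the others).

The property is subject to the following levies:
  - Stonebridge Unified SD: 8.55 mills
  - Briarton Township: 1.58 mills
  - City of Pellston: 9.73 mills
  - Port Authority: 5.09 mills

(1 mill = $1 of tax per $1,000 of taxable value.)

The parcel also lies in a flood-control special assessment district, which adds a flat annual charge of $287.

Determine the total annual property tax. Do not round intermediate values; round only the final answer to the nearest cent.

$9,031.86

Assessed value = $1,258,135 × 0.349 = $439,089.115
Stonebridge Unified SD: ($439,089.115 − $111,300) × 0.00855 = $327,789.115 × 0.00855 = $2,802.59693325
Briarton Township: ($439,089.115 − $111,300) × 0.00158 = $327,789.115 × 0.00158 = $517.9068017
City of Pellston: ($439,089.115 − $111,300) × 0.00973 = $327,789.115 × 0.00973 = $3,189.38808895
Port Authority: $439,089.115 × 0.00509 = $2,234.96359535
Levies subtotal = $8,744.85541925
Total = $8,744.85541925 + $287 = $9,031.85541925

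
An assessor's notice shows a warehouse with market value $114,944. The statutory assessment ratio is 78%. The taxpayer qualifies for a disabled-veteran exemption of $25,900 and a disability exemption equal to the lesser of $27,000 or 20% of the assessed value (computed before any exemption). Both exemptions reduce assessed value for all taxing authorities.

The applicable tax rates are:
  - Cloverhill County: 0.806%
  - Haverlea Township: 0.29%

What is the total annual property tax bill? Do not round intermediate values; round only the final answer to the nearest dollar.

$502

Assessed value = $114,944 × 0.78 = $89,656.32
Disability exemption = min($27,000, 20% × $89,656.32) = min($27,000, $17,931.264) = $17,931.264 (percentage binds)
Taxable value = $89,656.32 − $25,900 − $17,931.264 = $45,825.056
Cloverhill County: $45,825.056 × 0.00806 = $369.34995136
Haverlea Township: $45,825.056 × 0.0029 = $132.8926624
Total = $502.24261376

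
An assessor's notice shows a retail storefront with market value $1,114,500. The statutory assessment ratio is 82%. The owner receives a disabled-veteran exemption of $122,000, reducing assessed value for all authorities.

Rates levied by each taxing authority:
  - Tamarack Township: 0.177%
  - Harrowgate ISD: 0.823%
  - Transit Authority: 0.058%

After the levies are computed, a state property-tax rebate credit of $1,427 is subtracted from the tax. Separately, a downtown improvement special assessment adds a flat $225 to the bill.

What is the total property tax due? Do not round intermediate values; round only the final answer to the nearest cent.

Assessed value = $1,114,500 × 0.82 = $913,890
Taxable value = $913,890 − $122,000 = $791,890
Tamarack Township: $791,890 × 0.00177 = $1,401.6453
Harrowgate ISD: $791,890 × 0.00823 = $6,517.2547
Transit Authority: $791,890 × 0.00058 = $459.2962
Levies subtotal = $8,378.1962
After credit = $8,378.1962 − $1,427 = $6,951.1962
Total = $6,951.1962 + $225 = $7,176.1962

$7,176.20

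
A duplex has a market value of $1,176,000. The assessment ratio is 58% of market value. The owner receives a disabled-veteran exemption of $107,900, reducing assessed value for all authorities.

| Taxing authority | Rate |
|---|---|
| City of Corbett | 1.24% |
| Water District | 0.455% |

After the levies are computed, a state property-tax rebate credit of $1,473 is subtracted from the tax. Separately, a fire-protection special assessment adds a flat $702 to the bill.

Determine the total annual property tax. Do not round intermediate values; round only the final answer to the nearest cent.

Assessed value = $1,176,000 × 0.58 = $682,080
Taxable value = $682,080 − $107,900 = $574,180
City of Corbett: $574,180 × 0.0124 = $7,119.832
Water District: $574,180 × 0.00455 = $2,612.519
Levies subtotal = $9,732.351
After credit = $9,732.351 − $1,473 = $8,259.351
Total = $8,259.351 + $702 = $8,961.351

$8,961.35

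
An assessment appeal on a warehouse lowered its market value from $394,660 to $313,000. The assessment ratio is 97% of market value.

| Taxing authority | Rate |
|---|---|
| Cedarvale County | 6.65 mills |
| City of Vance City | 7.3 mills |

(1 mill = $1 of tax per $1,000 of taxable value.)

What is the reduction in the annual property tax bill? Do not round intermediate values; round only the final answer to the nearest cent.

Old assessed value = $394,660 × 0.97 = $382,820.2
New assessed value = $313,000 × 0.97 = $303,610
Combined rate = 0.00665 + 0.0073 = 0.01395
Old tax = $382,820.2 × 0.01395 = $5,340.34179
New tax = $303,610 × 0.01395 = $4,235.3595
Reduction = $5,340.34179 − $4,235.3595 = $1,104.98229

$1,104.98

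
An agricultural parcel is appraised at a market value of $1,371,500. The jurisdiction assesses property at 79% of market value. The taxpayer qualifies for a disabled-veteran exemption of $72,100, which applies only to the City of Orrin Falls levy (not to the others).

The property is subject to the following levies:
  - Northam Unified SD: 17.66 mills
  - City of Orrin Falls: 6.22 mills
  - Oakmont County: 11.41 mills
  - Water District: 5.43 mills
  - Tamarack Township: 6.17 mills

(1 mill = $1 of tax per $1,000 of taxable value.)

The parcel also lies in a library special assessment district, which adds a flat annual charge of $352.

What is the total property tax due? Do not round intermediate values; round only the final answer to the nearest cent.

Assessed value = $1,371,500 × 0.79 = $1,083,485
Northam Unified SD: $1,083,485 × 0.01766 = $19,134.3451
City of Orrin Falls: ($1,083,485 − $72,100) × 0.00622 = $1,011,385 × 0.00622 = $6,290.8147
Oakmont County: $1,083,485 × 0.01141 = $12,362.56385
Water District: $1,083,485 × 0.00543 = $5,883.32355
Tamarack Township: $1,083,485 × 0.00617 = $6,685.10245
Levies subtotal = $50,356.14965
Total = $50,356.14965 + $352 = $50,708.14965

$50,708.15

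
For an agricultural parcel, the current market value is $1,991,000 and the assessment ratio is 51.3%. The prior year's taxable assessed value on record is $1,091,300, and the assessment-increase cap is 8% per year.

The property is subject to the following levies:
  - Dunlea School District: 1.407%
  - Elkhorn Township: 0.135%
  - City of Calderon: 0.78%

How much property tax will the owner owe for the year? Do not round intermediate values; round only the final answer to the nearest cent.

Uncapped assessed value = $1,991,000 × 0.513 = $1,021,383
Cap limit = $1,091,300 × 1.08 = $1,178,604
Taxable assessed value = min($1,021,383, $1,178,604) = $1,021,383 (cap does not bind)
Dunlea School District: $1,021,383 × 0.01407 = $14,370.85881
Elkhorn Township: $1,021,383 × 0.00135 = $1,378.86705
City of Calderon: $1,021,383 × 0.0078 = $7,966.7874
Total = $23,716.51326

$23,716.51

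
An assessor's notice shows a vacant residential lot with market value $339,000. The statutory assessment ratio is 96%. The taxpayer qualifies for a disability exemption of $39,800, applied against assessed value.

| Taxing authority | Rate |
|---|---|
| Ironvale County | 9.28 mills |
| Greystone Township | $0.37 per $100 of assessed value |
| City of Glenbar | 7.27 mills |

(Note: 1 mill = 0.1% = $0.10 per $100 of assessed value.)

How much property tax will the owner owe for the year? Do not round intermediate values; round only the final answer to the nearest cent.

Assessed value = $339,000 × 0.96 = $325,440
Taxable value = $325,440 − $39,800 = $285,640
Ironvale County: $285,640 × 0.00928 = $2,650.7392
Greystone Township: $285,640 × 0.0037 = $1,056.868
City of Glenbar: $285,640 × 0.00727 = $2,076.6028
Total = $5,784.21

$5,784.21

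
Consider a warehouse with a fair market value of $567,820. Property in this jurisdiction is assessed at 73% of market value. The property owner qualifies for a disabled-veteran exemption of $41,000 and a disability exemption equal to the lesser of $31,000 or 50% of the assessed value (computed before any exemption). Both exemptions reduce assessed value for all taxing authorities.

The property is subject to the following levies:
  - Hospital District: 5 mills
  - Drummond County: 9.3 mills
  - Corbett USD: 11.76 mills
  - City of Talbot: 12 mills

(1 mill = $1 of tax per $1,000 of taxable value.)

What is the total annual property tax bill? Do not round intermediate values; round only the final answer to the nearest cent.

Assessed value = $567,820 × 0.73 = $414,508.6
Disability exemption = min($31,000, 50% × $414,508.6) = min($31,000, $207,254.3) = $31,000 (dollar cap binds)
Taxable value = $414,508.6 − $41,000 − $31,000 = $342,508.6
Hospital District: $342,508.6 × 0.005 = $1,712.543
Drummond County: $342,508.6 × 0.0093 = $3,185.32998
Corbett USD: $342,508.6 × 0.01176 = $4,027.901136
City of Talbot: $342,508.6 × 0.012 = $4,110.1032
Total = $13,035.877316

$13,035.88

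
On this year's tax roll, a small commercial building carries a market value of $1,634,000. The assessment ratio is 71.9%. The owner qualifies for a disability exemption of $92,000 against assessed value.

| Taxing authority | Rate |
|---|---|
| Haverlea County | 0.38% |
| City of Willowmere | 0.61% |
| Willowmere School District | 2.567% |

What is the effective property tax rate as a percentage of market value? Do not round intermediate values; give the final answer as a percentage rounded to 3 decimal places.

2.357%

Assessed value = $1,634,000 × 0.719 = $1,174,846
Taxable value = $1,174,846 − $92,000 = $1,082,846
Haverlea County: $1,082,846 × 0.0038 = $4,114.8148
City of Willowmere: $1,082,846 × 0.0061 = $6,605.3606
Willowmere School District: $1,082,846 × 0.02567 = $27,796.65682
Total tax = $38,516.83222
Effective rate = $38,516.83222 ÷ $1,634,000 = 2.357% of market value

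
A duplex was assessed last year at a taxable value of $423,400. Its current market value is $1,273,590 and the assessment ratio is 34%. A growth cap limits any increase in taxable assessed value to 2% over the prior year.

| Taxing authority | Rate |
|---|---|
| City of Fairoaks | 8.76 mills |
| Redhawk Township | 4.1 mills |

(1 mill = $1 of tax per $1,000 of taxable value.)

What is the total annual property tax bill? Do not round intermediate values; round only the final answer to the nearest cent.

Uncapped assessed value = $1,273,590 × 0.34 = $433,020.6
Cap limit = $423,400 × 1.02 = $431,868
Taxable assessed value = min($433,020.6, $431,868) = $431,868 (cap binds)
City of Fairoaks: $431,868 × 0.00876 = $3,783.16368
Redhawk Township: $431,868 × 0.0041 = $1,770.6588
Total = $5,553.82248

$5,553.82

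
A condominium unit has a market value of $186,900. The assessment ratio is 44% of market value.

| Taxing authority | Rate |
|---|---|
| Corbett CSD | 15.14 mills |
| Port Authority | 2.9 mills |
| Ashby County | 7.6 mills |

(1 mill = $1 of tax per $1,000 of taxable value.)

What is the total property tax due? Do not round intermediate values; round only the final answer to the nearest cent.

$2,108.53

Assessed value = $186,900 × 0.44 = $82,236
Corbett CSD: $82,236 × 0.01514 = $1,245.05304
Port Authority: $82,236 × 0.0029 = $238.4844
Ashby County: $82,236 × 0.0076 = $624.9936
Total = $1,245.05304 + $238.4844 + $624.9936 = $2,108.53104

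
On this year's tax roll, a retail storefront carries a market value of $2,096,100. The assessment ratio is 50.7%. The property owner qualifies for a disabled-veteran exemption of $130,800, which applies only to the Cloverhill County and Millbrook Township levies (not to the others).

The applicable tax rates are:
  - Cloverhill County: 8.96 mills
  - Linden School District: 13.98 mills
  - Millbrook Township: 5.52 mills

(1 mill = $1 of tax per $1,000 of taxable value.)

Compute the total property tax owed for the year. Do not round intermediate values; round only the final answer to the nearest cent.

$28,351.10

Assessed value = $2,096,100 × 0.507 = $1,062,722.7
Cloverhill County: ($1,062,722.7 − $130,800) × 0.00896 = $931,922.7 × 0.00896 = $8,350.027392
Linden School District: $1,062,722.7 × 0.01398 = $14,856.863346
Millbrook Township: ($1,062,722.7 − $130,800) × 0.00552 = $931,922.7 × 0.00552 = $5,144.213304
Total = $28,351.104042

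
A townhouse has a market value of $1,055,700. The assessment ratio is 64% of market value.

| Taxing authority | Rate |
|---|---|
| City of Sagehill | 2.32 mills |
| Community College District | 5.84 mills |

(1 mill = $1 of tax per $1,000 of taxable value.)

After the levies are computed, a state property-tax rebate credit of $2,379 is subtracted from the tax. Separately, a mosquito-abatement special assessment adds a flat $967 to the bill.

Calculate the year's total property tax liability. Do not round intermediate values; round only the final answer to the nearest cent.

$4,101.29

Assessed value = $1,055,700 × 0.64 = $675,648
City of Sagehill: $675,648 × 0.00232 = $1,567.50336
Community College District: $675,648 × 0.00584 = $3,945.78432
Levies subtotal = $5,513.28768
After credit = $5,513.28768 − $2,379 = $3,134.28768
Total = $3,134.28768 + $967 = $4,101.28768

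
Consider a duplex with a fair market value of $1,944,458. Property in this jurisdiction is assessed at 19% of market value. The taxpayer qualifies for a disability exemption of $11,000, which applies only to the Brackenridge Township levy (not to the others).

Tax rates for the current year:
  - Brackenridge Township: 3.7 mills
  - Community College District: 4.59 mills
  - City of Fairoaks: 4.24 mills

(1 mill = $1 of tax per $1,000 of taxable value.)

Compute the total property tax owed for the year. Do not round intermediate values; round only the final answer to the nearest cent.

$4,588.47

Assessed value = $1,944,458 × 0.19 = $369,447.02
Brackenridge Township: ($369,447.02 − $11,000) × 0.0037 = $358,447.02 × 0.0037 = $1,326.253974
Community College District: $369,447.02 × 0.00459 = $1,695.7618218
City of Fairoaks: $369,447.02 × 0.00424 = $1,566.4553648
Total = $4,588.4711606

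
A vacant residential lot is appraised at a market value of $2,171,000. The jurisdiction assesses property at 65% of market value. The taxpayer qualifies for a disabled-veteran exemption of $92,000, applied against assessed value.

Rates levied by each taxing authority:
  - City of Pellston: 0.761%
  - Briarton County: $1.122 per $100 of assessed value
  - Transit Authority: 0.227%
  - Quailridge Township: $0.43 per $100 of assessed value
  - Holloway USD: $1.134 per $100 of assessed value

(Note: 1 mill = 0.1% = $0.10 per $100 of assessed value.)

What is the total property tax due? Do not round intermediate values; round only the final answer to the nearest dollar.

Assessed value = $2,171,000 × 0.65 = $1,411,150
Taxable value = $1,411,150 − $92,000 = $1,319,150
City of Pellston: $1,319,150 × 0.00761 = $10,038.7315
Briarton County: $1,319,150 × 0.01122 = $14,800.863
Transit Authority: $1,319,150 × 0.00227 = $2,994.4705
Quailridge Township: $1,319,150 × 0.0043 = $5,672.345
Holloway USD: $1,319,150 × 0.01134 = $14,959.161
Total = $48,465.571

$48,466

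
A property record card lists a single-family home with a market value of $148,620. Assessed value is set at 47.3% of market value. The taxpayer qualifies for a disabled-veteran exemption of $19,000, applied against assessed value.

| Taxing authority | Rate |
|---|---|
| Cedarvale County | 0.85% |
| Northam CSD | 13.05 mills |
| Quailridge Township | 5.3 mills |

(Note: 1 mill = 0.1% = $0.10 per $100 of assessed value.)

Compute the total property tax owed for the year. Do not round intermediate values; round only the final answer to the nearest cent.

$1,377.33

Assessed value = $148,620 × 0.473 = $70,297.26
Taxable value = $70,297.26 − $19,000 = $51,297.26
Cedarvale County: $51,297.26 × 0.0085 = $436.02671
Northam CSD: $51,297.26 × 0.01305 = $669.429243
Quailridge Township: $51,297.26 × 0.0053 = $271.875478
Total = $1,377.331431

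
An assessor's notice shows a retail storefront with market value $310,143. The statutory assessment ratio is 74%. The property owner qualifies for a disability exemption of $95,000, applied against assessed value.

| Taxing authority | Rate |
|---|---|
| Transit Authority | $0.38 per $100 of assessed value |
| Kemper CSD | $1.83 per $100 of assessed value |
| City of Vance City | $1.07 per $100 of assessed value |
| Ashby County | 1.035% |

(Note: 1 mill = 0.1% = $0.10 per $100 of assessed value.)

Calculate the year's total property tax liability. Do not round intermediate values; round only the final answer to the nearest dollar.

Assessed value = $310,143 × 0.74 = $229,505.82
Taxable value = $229,505.82 − $95,000 = $134,505.82
Transit Authority: $134,505.82 × 0.0038 = $511.122116
Kemper CSD: $134,505.82 × 0.0183 = $2,461.456506
City of Vance City: $134,505.82 × 0.0107 = $1,439.212274
Ashby County: $134,505.82 × 0.01035 = $1,392.135237
Total = $5,803.926133

$5,804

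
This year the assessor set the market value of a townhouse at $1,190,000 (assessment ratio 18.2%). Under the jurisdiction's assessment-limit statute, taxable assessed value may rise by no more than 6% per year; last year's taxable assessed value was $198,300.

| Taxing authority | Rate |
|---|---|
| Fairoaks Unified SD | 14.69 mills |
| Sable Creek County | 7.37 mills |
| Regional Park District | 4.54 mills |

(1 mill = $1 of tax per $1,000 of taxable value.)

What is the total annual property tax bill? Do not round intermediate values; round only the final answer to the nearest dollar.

Uncapped assessed value = $1,190,000 × 0.182 = $216,580
Cap limit = $198,300 × 1.06 = $210,198
Taxable assessed value = min($216,580, $210,198) = $210,198 (cap binds)
Fairoaks Unified SD: $210,198 × 0.01469 = $3,087.80862
Sable Creek County: $210,198 × 0.00737 = $1,549.15926
Regional Park District: $210,198 × 0.00454 = $954.29892
Total = $5,591.2668

$5,591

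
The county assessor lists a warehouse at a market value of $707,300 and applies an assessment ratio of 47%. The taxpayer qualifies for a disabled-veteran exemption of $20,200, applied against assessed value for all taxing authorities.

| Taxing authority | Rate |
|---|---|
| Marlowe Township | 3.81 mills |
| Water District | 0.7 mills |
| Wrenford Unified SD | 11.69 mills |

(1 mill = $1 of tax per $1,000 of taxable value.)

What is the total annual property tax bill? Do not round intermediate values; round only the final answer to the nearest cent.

Assessed value = $707,300 × 0.47 = $332,431
Taxable value = $332,431 − $20,200 = $312,231
Marlowe Township: $312,231 × 0.00381 = $1,189.60011
Water District: $312,231 × 0.0007 = $218.5617
Wrenford Unified SD: $312,231 × 0.01169 = $3,649.98039
Total = $1,189.60011 + $218.5617 + $3,649.98039 = $5,058.1422

$5,058.14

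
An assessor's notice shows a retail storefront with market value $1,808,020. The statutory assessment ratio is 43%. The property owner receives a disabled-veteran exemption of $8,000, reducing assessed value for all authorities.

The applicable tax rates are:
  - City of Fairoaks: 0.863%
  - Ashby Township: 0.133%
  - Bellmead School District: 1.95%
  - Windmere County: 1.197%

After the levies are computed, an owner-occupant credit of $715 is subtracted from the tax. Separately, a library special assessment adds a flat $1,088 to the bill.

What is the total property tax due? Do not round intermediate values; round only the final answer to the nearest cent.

$32,251.26

Assessed value = $1,808,020 × 0.43 = $777,448.6
Taxable value = $777,448.6 − $8,000 = $769,448.6
City of Fairoaks: $769,448.6 × 0.00863 = $6,640.341418
Ashby Township: $769,448.6 × 0.00133 = $1,023.366638
Bellmead School District: $769,448.6 × 0.0195 = $15,004.2477
Windmere County: $769,448.6 × 0.01197 = $9,210.299742
Levies subtotal = $31,878.255498
After credit = $31,878.255498 − $715 = $31,163.255498
Total = $31,163.255498 + $1,088 = $32,251.255498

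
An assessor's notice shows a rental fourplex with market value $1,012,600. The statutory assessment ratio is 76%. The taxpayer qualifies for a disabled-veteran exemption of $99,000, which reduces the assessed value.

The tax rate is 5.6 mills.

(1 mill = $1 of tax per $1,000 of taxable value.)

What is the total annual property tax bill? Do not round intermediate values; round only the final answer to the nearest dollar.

Assessed value = $1,012,600 × 0.76 = $769,576
Taxable value = $769,576 − $99,000 = $670,576
Tax = $670,576 × 0.0056 = $3,755.2256

$3,755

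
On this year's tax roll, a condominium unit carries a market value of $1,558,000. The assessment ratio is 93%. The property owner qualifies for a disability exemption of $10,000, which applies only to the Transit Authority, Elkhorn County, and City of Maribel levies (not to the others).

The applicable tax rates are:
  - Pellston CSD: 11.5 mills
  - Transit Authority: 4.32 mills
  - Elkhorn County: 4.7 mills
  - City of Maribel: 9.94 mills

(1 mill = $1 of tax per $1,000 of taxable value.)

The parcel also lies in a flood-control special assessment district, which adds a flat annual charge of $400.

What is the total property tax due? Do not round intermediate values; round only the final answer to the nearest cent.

$44,345.11

Assessed value = $1,558,000 × 0.93 = $1,448,940
Pellston CSD: $1,448,940 × 0.0115 = $16,662.81
Transit Authority: ($1,448,940 − $10,000) × 0.00432 = $1,438,940 × 0.00432 = $6,216.2208
Elkhorn County: ($1,448,940 − $10,000) × 0.0047 = $1,438,940 × 0.0047 = $6,763.018
City of Maribel: ($1,448,940 − $10,000) × 0.00994 = $1,438,940 × 0.00994 = $14,303.0636
Levies subtotal = $43,945.1124
Total = $43,945.1124 + $400 = $44,345.1124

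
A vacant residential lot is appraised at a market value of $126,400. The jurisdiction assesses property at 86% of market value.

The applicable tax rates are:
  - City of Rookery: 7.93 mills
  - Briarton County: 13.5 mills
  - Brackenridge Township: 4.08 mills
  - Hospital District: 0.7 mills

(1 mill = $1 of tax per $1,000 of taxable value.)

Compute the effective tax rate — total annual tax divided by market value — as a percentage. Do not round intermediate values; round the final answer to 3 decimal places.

2.254%

Assessed value = $126,400 × 0.86 = $108,704
City of Rookery: $108,704 × 0.00793 = $862.02272
Briarton County: $108,704 × 0.0135 = $1,467.504
Brackenridge Township: $108,704 × 0.00408 = $443.51232
Hospital District: $108,704 × 0.0007 = $76.0928
Total tax = $2,849.13184
Effective rate = $2,849.13184 ÷ $126,400 = 2.254% of market value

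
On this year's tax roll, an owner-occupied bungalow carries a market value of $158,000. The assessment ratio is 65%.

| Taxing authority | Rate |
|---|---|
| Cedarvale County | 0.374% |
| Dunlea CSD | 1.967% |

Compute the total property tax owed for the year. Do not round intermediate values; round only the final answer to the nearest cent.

$2,404.21

Assessed value = $158,000 × 0.65 = $102,700
Cedarvale County: $102,700 × 0.00374 = $384.098
Dunlea CSD: $102,700 × 0.01967 = $2,020.109
Total = $384.098 + $2,020.109 = $2,404.207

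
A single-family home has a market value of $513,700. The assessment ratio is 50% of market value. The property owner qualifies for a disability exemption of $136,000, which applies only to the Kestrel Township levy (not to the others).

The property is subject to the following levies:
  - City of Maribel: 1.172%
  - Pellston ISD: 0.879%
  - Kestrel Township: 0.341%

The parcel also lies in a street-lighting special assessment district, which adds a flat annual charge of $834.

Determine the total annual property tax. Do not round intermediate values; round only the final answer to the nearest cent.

$6,514.09

Assessed value = $513,700 × 0.5 = $256,850
City of Maribel: $256,850 × 0.01172 = $3,010.282
Pellston ISD: $256,850 × 0.00879 = $2,257.7115
Kestrel Township: ($256,850 − $136,000) × 0.00341 = $120,850 × 0.00341 = $412.0985
Levies subtotal = $5,680.092
Total = $5,680.092 + $834 = $6,514.092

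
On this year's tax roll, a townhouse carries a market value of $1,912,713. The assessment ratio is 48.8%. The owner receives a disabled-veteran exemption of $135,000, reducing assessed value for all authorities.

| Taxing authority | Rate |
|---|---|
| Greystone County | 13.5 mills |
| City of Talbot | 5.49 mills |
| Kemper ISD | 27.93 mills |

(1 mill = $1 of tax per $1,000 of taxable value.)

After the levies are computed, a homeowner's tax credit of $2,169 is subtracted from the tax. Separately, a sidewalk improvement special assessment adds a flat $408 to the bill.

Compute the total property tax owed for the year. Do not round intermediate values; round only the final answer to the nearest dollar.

Assessed value = $1,912,713 × 0.488 = $933,403.944
Taxable value = $933,403.944 − $135,000 = $798,403.944
Greystone County: $798,403.944 × 0.0135 = $10,778.453244
City of Talbot: $798,403.944 × 0.00549 = $4,383.23765256
Kemper ISD: $798,403.944 × 0.02793 = $22,299.42215592
Levies subtotal = $37,461.11305248
After credit = $37,461.11305248 − $2,169 = $35,292.11305248
Total = $35,292.11305248 + $408 = $35,700.11305248

$35,700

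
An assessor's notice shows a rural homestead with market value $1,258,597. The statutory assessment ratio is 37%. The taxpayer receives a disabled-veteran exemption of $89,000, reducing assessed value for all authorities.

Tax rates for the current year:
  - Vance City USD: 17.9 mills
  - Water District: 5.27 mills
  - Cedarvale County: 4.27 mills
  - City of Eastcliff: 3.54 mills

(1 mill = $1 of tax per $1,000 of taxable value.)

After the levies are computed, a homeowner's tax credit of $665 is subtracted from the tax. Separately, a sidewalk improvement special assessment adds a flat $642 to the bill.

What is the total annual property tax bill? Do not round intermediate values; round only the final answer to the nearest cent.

$11,646.57

Assessed value = $1,258,597 × 0.37 = $465,680.89
Taxable value = $465,680.89 − $89,000 = $376,680.89
Vance City USD: $376,680.89 × 0.0179 = $6,742.587931
Water District: $376,680.89 × 0.00527 = $1,985.1082903
Cedarvale County: $376,680.89 × 0.00427 = $1,608.4274003
City of Eastcliff: $376,680.89 × 0.00354 = $1,333.4503506
Levies subtotal = $11,669.5739722
After credit = $11,669.5739722 − $665 = $11,004.5739722
Total = $11,004.5739722 + $642 = $11,646.5739722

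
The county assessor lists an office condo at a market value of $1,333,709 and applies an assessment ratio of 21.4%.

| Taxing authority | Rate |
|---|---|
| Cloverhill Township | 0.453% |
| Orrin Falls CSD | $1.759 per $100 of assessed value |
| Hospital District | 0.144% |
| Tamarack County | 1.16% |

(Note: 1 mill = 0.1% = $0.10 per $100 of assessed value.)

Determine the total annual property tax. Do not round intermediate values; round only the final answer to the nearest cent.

$10,035.15

Assessed value = $1,333,709 × 0.214 = $285,413.726
Cloverhill Township: $285,413.726 × 0.00453 = $1,292.92417878
Orrin Falls CSD: $285,413.726 × 0.01759 = $5,020.42744034
Hospital District: $285,413.726 × 0.00144 = $410.99576544
Tamarack County: $285,413.726 × 0.0116 = $3,310.7992216
Total = $10,035.14660616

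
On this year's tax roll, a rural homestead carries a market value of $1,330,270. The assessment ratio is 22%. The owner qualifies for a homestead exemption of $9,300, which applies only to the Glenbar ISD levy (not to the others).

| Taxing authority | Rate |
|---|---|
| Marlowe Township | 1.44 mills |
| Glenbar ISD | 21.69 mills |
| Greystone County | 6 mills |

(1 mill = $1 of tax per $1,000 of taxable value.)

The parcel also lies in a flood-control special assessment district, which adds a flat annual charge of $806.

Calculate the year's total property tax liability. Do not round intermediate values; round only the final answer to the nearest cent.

Assessed value = $1,330,270 × 0.22 = $292,659.4
Marlowe Township: $292,659.4 × 0.00144 = $421.429536
Glenbar ISD: ($292,659.4 − $9,300) × 0.02169 = $283,359.4 × 0.02169 = $6,146.065386
Greystone County: $292,659.4 × 0.006 = $1,755.9564
Levies subtotal = $8,323.451322
Total = $8,323.451322 + $806 = $9,129.451322

$9,129.45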